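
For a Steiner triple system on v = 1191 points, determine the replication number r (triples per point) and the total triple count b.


An STS(v) is a 2-(v, 3, 1) BIBD: block size k = 3, λ = 1.
Replication: r(k − 1) = λ(v − 1) ⇒ r·2 = 1191 − 1 = 1190 ⇒ r = 595.
Block count: bk = vr ⇒ b·3 = 1191·595 = 708645 ⇒ b = 236215.

r = 595, b = 236215.


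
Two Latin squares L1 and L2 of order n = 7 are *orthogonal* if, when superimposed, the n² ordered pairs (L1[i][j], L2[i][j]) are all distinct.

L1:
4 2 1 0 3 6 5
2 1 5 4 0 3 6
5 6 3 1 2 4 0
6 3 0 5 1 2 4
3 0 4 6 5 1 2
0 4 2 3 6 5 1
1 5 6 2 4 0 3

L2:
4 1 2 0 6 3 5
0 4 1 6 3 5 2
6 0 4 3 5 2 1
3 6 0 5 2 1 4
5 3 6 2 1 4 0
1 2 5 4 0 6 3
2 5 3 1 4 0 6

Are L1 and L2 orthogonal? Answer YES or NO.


Form the n² = 49 superimposed pairs (L1[i][j], L2[i][j]), row by row (rows and columns indexed from 0):
row 0: (4,4) (2,1) (1,2) (0,0) (3,6) (6,3) (5,5)
row 1: (2,0) (1,4) (5,1) (4,6) (0,3) (3,5) (6,2)
row 2: (5,6) (6,0) (3,4) (1,3) (2,5) (4,2) (0,1)
row 3: (6,3) (3,6) (0,0) (5,5) (1,2) (2,1) (4,4)
row 4: (3,5) (0,3) (4,6) (6,2) (5,1) (1,4) (2,0)
row 5: (0,1) (4,2) (2,5) (3,4) (6,0) (5,6) (1,3)
row 6: (1,2) (5,5) (6,3) (2,1) (4,4) (0,0) (3,6)
Orthogonality requires all 49 pairs distinct.
But the pair (6,3) repeats: cell (0,5) has L1 = 6, L2 = 3, and cell (3,0) has L1 = 6, L2 = 3.
A repeated pair means some other pair never occurs (only 21 distinct pairs out of 49), so the squares are not orthogonal.
Conclusion: NO.

NO


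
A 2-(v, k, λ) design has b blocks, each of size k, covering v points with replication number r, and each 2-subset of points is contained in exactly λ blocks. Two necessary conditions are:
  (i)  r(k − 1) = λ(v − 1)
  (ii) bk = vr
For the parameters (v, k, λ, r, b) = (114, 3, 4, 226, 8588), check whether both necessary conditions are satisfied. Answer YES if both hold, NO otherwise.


Condition (i): r(k − 1) = 226·2 = 452; λ(v − 1) = 4·113 = 452. Match? YES.
Condition (ii): bk = 8588·3 = 25764; vr = 114·226 = 25764. Match? YES.
Both conditions hold? YES.

YES


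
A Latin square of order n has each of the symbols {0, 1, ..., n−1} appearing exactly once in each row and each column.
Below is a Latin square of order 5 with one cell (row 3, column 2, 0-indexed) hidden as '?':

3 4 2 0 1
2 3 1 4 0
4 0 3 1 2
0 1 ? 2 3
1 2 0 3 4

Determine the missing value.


Row 3 contains symbols [0, 1, 2, 3] — missing [4].
Column 2 contains symbols [0, 1, 2, 3] — missing [4].
The missing symbol must appear in both missing sets; intersection = [4].
Therefore the hidden value is 4.

Missing value = 4.


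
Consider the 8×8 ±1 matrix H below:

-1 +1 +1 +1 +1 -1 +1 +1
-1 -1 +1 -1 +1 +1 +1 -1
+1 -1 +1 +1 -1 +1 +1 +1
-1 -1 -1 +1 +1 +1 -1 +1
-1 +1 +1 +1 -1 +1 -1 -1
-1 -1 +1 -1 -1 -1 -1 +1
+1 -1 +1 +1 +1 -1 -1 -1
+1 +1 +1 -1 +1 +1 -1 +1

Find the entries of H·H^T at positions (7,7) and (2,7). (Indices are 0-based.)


Row 2 of H: [1, -1, 1, 1, -1, 1, 1, 1].
Row 7 of H: [1, 1, 1, -1, 1, 1, -1, 1].
(H·H^T)[7][7] = Σ_j H[7][j]·H[7][j] = (1)² + (1)² + (1)² + (-1)² + (1)² + (1)² + (-1)² + (1)² = 1 + 1 + 1 + 1 + 1 + 1 + 1 + 1 = 8.
(H·H^T)[2][7] = Σ_j H[2][j]·H[7][j] = (1)·(1) + (-1)·(1) + (1)·(1) + (1)·(-1) + (-1)·(1) + (1)·(1) + (1)·(-1) + (1)·(1) = 1 + -1 + 1 + -1 + -1 + 1 + -1 + 1 = 0.
So rows 2 and 7 are orthogonal; the diagonal entry equals n = 8.

(7,7) entry = 8; (2,7) entry = 0.


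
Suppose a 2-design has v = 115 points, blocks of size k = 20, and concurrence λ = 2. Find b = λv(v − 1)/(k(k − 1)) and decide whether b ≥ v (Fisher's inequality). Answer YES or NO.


r = λ(v − 1)/(k − 1) = 2·114/19 = 12.
b = vr/k = 115·12/20 = 69.
Fisher's inequality: b ≥ v ⇔ 69 ≥ 115? NO.

NO


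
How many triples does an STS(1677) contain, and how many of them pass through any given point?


An STS(v) is a 2-(v, 3, 1) BIBD: block size k = 3, λ = 1.
Replication: r(k − 1) = λ(v − 1) ⇒ r·2 = 1677 − 1 = 1676 ⇒ r = 838.
Block count: b = v(v − 1)/6 = 1677·1676/6 = 2810652/6 = 468442.

r = 838, b = 468442.


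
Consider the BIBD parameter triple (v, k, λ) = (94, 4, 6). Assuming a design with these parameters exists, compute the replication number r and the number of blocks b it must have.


Any 2-(v, k, λ) BIBD satisfies two necessary conditions:
  (i)  Each point sits in r blocks, and counting incidences through any fixed point gives r(k − 1) = λ(v − 1), so r = λ(v − 1)/(k − 1).
  (ii) Total incidences bk = vr, so b = vr/k.
Step 1: r = λ(v − 1)/(k − 1) = 6·(94 − 1)/(4 − 1) = 6·93/3 = 558/3 = 186.
Step 2: b = vr/k = 94·186/4 = 17484/4 = 4371.
Check integrality: r = 186 ∈ Z ✓, b = 4371 ∈ Z ✓.
(These identities are necessary conditions: they determine r and b for any design with these parameters, but do not by themselves prove that one exists.)

r = 186, b = 4371.


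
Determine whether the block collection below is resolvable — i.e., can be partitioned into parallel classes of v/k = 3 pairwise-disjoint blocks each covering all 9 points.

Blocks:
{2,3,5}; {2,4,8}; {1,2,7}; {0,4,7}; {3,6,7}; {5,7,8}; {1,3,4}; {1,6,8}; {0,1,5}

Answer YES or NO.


v = 9, block size k = 3, number of blocks = 9.
For resolvability, blocks must partition into parallel classes of size v/k = 3.
Total blocks must therefore be a multiple of 3: 9 = 3·3 + 0 ⇒ divisible ✓.
Consider block {1,2,7}. It intersects every other block in the collection, so no parallel class of size 3 can contain it.
Since every block must belong to some parallel class in a resolution, the collection cannot be partitioned into parallel classes.
Resolvable? NO.

NO


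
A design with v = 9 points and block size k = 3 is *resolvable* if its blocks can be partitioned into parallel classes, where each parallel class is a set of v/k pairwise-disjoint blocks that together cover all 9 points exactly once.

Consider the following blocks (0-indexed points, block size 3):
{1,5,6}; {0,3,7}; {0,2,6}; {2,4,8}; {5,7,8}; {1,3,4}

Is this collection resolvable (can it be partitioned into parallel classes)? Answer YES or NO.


v = 9, block size k = 3, number of blocks = 6.
For resolvability, blocks must partition into parallel classes of size v/k = 3.
Total blocks must therefore be a multiple of 3: 6 = 3·2 + 0 ⇒ divisible ✓.
Greedy packing gives 2 candidate class(es). Each should be a full parallel class (size 3, covers all 9 points).
  Class 1 (3 blocks): {1,5,6}; {0,3,7}; {2,4,8}. Points covered: [0, 1, 2, 3, 4, 5, 6, 7, 8].
  Class 2 (3 blocks): {0,2,6}; {5,7,8}; {1,3,4}. Points covered: [0, 1, 2, 3, 4, 5, 6, 7, 8].
All classes full (size 3)? YES. All classes cover every point? YES.
Resolvable? YES.

YES


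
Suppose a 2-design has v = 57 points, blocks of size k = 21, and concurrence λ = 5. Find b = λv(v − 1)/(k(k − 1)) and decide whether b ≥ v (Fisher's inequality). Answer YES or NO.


r = λ(v − 1)/(k − 1) = 5·56/20 = 14.
b = vr/k = 57·14/21 = 38.
Fisher's inequality: b ≥ v ⇔ 38 ≥ 57? NO.

NO


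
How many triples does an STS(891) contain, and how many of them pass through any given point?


An STS(v) is a 2-(v, 3, 1) BIBD: block size k = 3, λ = 1.
Replication: r(k − 1) = λ(v − 1) ⇒ r·2 = 891 − 1 = 890 ⇒ r = 445.
Block count: b = v(v − 1)/6 = 891·890/6 = 792990/6 = 132165.

r = 445, b = 132165.


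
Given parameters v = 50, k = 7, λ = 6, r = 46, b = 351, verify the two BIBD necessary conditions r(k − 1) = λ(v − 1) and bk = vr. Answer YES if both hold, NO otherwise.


Condition (i): r(k − 1) = 46·6 = 276; λ(v − 1) = 6·49 = 294. Match? NO.
Condition (ii): bk = 351·7 = 2457; vr = 50·46 = 2300. Match? NO.
Both conditions hold? NO.

NO


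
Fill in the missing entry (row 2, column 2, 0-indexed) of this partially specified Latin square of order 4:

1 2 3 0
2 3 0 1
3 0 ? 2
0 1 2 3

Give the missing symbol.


Row 2 contains symbols [0, 2, 3] — missing [1].
Column 2 contains symbols [0, 2, 3] — missing [1].
The missing symbol must appear in both missing sets; intersection = [1].
Therefore the hidden value is 1.

Missing value = 1.


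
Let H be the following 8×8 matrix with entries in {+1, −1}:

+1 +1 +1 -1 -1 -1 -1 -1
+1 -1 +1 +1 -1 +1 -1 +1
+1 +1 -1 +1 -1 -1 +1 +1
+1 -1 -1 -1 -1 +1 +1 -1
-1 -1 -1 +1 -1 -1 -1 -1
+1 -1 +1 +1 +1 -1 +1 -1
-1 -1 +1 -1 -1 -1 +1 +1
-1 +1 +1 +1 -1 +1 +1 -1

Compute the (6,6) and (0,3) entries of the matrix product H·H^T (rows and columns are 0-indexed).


Row 0 of H: [1, 1, 1, -1, -1, -1, -1, -1].
Row 3 of H: [1, -1, -1, -1, -1, 1, 1, -1].
Row 6 of H: [-1, -1, 1, -1, -1, -1, 1, 1].
(H·H^T)[6][6] = Σ_j H[6][j]·H[6][j] = (-1)² + (-1)² + (1)² + (-1)² + (-1)² + (-1)² + (1)² + (1)² = 1 + 1 + 1 + 1 + 1 + 1 + 1 + 1 = 8.
(H·H^T)[0][3] = Σ_j H[0][j]·H[3][j] = (1)·(1) + (1)·(-1) + (1)·(-1) + (-1)·(-1) + (-1)·(-1) + (-1)·(1) + (-1)·(1) + (-1)·(-1) = 1 + -1 + -1 + 1 + 1 + -1 + -1 + 1 = 0.
So rows 0 and 3 are orthogonal; the diagonal entry equals n = 8.

(6,6) entry = 8; (0,3) entry = 0.


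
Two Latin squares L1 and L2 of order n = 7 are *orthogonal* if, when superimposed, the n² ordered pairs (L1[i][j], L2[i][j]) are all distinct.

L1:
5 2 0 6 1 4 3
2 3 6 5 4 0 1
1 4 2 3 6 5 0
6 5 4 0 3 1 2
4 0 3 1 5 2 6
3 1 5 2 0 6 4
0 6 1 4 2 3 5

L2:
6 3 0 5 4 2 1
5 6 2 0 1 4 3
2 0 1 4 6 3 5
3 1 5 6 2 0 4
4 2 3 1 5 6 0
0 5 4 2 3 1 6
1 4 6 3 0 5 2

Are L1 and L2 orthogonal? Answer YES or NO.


Form the n² = 49 superimposed pairs (L1[i][j], L2[i][j]), row by row (rows and columns indexed from 0):
row 0: (5,6) (2,3) (0,0) (6,5) (1,4) (4,2) (3,1)
row 1: (2,5) (3,6) (6,2) (5,0) (4,1) (0,4) (1,3)
row 2: (1,2) (4,0) (2,1) (3,4) (6,6) (5,3) (0,5)
row 3: (6,3) (5,1) (4,5) (0,6) (3,2) (1,0) (2,4)
row 4: (4,4) (0,2) (3,3) (1,1) (5,5) (2,6) (6,0)
row 5: (3,0) (1,5) (5,4) (2,2) (0,3) (6,1) (4,6)
row 6: (0,1) (6,4) (1,6) (4,3) (2,0) (3,5) (5,2)
Orthogonality requires all 49 pairs distinct.
Check by first coordinate: for each symbol s of L1, list the L2 entries in the n cells where L1 = s; they must all differ.
  L1 = 0: L2 entries (in reading order) 0, 4, 5, 6, 2, 3, 1 — all 7 distinct ✓
  L1 = 1: L2 entries (in reading order) 4, 3, 2, 0, 1, 5, 6 — all 7 distinct ✓
  L1 = 2: L2 entries (in reading order) 3, 5, 1, 4, 6, 2, 0 — all 7 distinct ✓
  L1 = 3: L2 entries (in reading order) 1, 6, 4, 2, 3, 0, 5 — all 7 distinct ✓
  L1 = 4: L2 entries (in reading order) 2, 1, 0, 5, 4, 6, 3 — all 7 distinct ✓
  L1 = 5: L2 entries (in reading order) 6, 0, 3, 1, 5, 4, 2 — all 7 distinct ✓
  L1 = 6: L2 entries (in reading order) 5, 2, 6, 3, 0, 1, 4 — all 7 distinct ✓
Every symbol of L1 meets every symbol of L2 exactly once, so all 49 pairs are distinct (49 of 49).
Conclusion: YES.

YES


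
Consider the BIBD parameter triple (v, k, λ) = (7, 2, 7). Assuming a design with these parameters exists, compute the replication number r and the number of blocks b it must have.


Any 2-(v, k, λ) BIBD satisfies two necessary conditions:
  (i)  Each point sits in r blocks, and counting incidences through any fixed point gives r(k − 1) = λ(v − 1), so r = λ(v − 1)/(k − 1).
  (ii) Total incidences bk = vr, so b = vr/k.
Step 1: r = λ(v − 1)/(k − 1) = 7·(7 − 1)/(2 − 1) = 7·6/1 = 42/1 = 42.
Step 2: b = vr/k = 7·42/2 = 294/2 = 147.
Check integrality: r = 42 ∈ Z ✓, b = 147 ∈ Z ✓.
(These identities are necessary conditions: they determine r and b for any design with these parameters, but do not by themselves prove that one exists.)

r = 42, b = 147.


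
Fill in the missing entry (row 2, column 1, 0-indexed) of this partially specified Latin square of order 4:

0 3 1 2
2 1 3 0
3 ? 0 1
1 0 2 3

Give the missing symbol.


Row 2 contains symbols [0, 1, 3] — missing [2].
Column 1 contains symbols [0, 1, 3] — missing [2].
The missing symbol must appear in both missing sets; intersection = [2].
Therefore the hidden value is 2.

Missing value = 2.


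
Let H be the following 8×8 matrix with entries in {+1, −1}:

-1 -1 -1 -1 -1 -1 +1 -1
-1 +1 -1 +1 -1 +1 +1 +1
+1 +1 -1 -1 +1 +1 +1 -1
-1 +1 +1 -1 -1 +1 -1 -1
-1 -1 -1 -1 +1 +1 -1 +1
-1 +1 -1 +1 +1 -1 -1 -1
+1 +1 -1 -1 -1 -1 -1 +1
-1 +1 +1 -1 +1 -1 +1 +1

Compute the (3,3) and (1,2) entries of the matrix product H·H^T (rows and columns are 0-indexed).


Row 1 of H: [-1, 1, -1, 1, -1, 1, 1, 1].
Row 2 of H: [1, 1, -1, -1, 1, 1, 1, -1].
Row 3 of H: [-1, 1, 1, -1, -1, 1, -1, -1].
(H·H^T)[3][3] = Σ_j H[3][j]·H[3][j] = (-1)² + (1)² + (1)² + (-1)² + (-1)² + (1)² + (-1)² + (-1)² = 1 + 1 + 1 + 1 + 1 + 1 + 1 + 1 = 8.
(H·H^T)[1][2] = Σ_j H[1][j]·H[2][j] = (-1)·(1) + (1)·(1) + (-1)·(-1) + (1)·(-1) + (-1)·(1) + (1)·(1) + (1)·(1) + (1)·(-1) = -1 + 1 + 1 + -1 + -1 + 1 + 1 + -1 = 0.
So rows 1 and 2 are orthogonal; the diagonal entry equals n = 8.

(3,3) entry = 8; (1,2) entry = 0.


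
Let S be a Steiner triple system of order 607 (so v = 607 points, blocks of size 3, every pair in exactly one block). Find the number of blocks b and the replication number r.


An STS(v) is a 2-(v, 3, 1) BIBD: block size k = 3, λ = 1.
Replication: r(k − 1) = λ(v − 1) ⇒ r·2 = 607 − 1 = 606 ⇒ r = 303.
Block count: bk = vr ⇒ b·3 = 607·303 = 183921 ⇒ b = 61307.
(Check via b = v(v − 1)/6 = 607·606/6 = 367842/6 = 61307.)

r = 303, b = 61307.


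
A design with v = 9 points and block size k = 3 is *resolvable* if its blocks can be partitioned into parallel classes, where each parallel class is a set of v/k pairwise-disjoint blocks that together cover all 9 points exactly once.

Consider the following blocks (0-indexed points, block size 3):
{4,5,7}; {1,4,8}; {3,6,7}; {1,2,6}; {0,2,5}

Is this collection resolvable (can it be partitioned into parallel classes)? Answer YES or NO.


v = 9, block size k = 3, number of blocks = 5.
For resolvability, blocks must partition into parallel classes of size v/k = 3.
Total blocks must therefore be a multiple of 3: 5 = 3·1 + 2 ⇒ not divisible ✗.
Resolvable? NO.

NO


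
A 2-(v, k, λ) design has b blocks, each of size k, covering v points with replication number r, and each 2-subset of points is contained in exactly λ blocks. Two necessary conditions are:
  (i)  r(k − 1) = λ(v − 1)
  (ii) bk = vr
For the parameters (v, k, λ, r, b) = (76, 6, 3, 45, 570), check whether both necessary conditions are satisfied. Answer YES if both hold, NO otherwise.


Condition (i): r(k − 1) = 45·5 = 225; λ(v − 1) = 3·75 = 225. Match? YES.
Condition (ii): bk = 570·6 = 3420; vr = 76·45 = 3420. Match? YES.
Both conditions hold? YES.

YES


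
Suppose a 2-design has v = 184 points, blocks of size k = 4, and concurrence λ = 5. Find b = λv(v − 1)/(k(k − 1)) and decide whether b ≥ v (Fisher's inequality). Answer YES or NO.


r = λ(v − 1)/(k − 1) = 5·183/3 = 305.
b = vr/k = 184·305/4 = 14030.
Fisher's inequality: b ≥ v ⇔ 14030 ≥ 184? YES.

YES


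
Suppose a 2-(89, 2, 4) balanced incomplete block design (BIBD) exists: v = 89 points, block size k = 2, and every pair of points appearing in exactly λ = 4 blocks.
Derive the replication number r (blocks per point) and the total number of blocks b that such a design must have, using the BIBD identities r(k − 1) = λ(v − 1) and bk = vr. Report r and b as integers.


Any 2-(v, k, λ) BIBD satisfies two necessary conditions:
  (i)  Each point sits in r blocks, and counting incidences through any fixed point gives r(k − 1) = λ(v − 1), so r = λ(v − 1)/(k − 1).
  (ii) Total incidences bk = vr, so b = vr/k.
Step 1: r = λ(v − 1)/(k − 1) = 4·(89 − 1)/(2 − 1) = 4·88/1 = 352/1 = 352.
Step 2: b = vr/k = 89·352/2 = 31328/2 = 15664.
Check integrality: r = 352 ∈ Z ✓, b = 15664 ∈ Z ✓.
(These identities are necessary conditions: they determine r and b for any design with these parameters, but do not by themselves prove that one exists.)

r = 352, b = 15664.


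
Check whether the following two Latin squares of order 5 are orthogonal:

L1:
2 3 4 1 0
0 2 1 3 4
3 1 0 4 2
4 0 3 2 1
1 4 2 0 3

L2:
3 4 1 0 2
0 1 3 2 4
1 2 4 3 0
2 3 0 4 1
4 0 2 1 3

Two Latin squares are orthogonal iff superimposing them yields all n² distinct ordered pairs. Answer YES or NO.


Form the n² = 25 superimposed pairs (L1[i][j], L2[i][j]), row by row (rows and columns indexed from 0):
row 0: (2,3) (3,4) (4,1) (1,0) (0,2)
row 1: (0,0) (2,1) (1,3) (3,2) (4,4)
row 2: (3,1) (1,2) (0,4) (4,3) (2,0)
row 3: (4,2) (0,3) (3,0) (2,4) (1,1)
row 4: (1,4) (4,0) (2,2) (0,1) (3,3)
Orthogonality requires all 25 pairs distinct.
Check by first coordinate: for each symbol s of L1, list the L2 entries in the n cells where L1 = s; they must all differ.
  L1 = 0: L2 entries (in reading order) 2, 0, 4, 3, 1 — all 5 distinct ✓
  L1 = 1: L2 entries (in reading order) 0, 3, 2, 1, 4 — all 5 distinct ✓
  L1 = 2: L2 entries (in reading order) 3, 1, 0, 4, 2 — all 5 distinct ✓
  L1 = 3: L2 entries (in reading order) 4, 2, 1, 0, 3 — all 5 distinct ✓
  L1 = 4: L2 entries (in reading order) 1, 4, 3, 2, 0 — all 5 distinct ✓
Every symbol of L1 meets every symbol of L2 exactly once, so all 25 pairs are distinct (25 of 25).
Conclusion: YES.

YES


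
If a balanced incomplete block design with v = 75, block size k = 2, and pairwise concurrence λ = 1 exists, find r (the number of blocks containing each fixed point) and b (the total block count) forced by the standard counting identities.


Any 2-(v, k, λ) BIBD satisfies two necessary conditions:
  (i)  Each point sits in r blocks, and counting incidences through any fixed point gives r(k − 1) = λ(v − 1), so r = λ(v − 1)/(k − 1).
  (ii) Total incidences bk = vr, so b = vr/k.
Step 1: r = λ(v − 1)/(k − 1) = 1·(75 − 1)/(2 − 1) = 1·74/1 = 74/1 = 74.
Step 2: b = vr/k = 75·74/2 = 5550/2 = 2775.
Check integrality: r = 74 ∈ Z ✓, b = 2775 ∈ Z ✓.
(These identities are necessary conditions: they determine r and b for any design with these parameters, but do not by themselves prove that one exists.)

r = 74, b = 2775.


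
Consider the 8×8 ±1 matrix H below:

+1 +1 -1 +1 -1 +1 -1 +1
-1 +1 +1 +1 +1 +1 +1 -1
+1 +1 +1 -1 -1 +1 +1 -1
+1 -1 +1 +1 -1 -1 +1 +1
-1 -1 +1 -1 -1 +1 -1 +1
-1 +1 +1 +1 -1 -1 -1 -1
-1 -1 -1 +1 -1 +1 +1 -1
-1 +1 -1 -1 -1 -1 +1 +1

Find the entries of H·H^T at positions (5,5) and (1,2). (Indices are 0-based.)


Row 1 of H: [-1, 1, 1, 1, 1, 1, 1, -1].
Row 2 of H: [1, 1, 1, -1, -1, 1, 1, -1].
Row 5 of H: [-1, 1, 1, 1, -1, -1, -1, -1].
(H·H^T)[5][5] = Σ_j H[5][j]·H[5][j] = (-1)² + (1)² + (1)² + (1)² + (-1)² + (-1)² + (-1)² + (-1)² = 1 + 1 + 1 + 1 + 1 + 1 + 1 + 1 = 8.
(H·H^T)[1][2] = Σ_j H[1][j]·H[2][j] = (-1)·(1) + (1)·(1) + (1)·(1) + (1)·(-1) + (1)·(-1) + (1)·(1) + (1)·(1) + (-1)·(-1) = -1 + 1 + 1 + -1 + -1 + 1 + 1 + 1 = 2.
Rows 1 and 2 are not orthogonal (dot product = 2 ≠ 0), so H is not a Hadamard matrix.

(5,5) entry = 8; (1,2) entry = 2.


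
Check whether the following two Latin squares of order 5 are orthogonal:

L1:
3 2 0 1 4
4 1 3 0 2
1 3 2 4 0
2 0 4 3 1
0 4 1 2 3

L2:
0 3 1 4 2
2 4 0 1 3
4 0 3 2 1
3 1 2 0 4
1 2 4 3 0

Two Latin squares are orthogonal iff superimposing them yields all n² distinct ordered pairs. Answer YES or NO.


Form the n² = 25 superimposed pairs (L1[i][j], L2[i][j]), row by row (rows and columns indexed from 0):
row 0: (3,0) (2,3) (0,1) (1,4) (4,2)
row 1: (4,2) (1,4) (3,0) (0,1) (2,3)
row 2: (1,4) (3,0) (2,3) (4,2) (0,1)
row 3: (2,3) (0,1) (4,2) (3,0) (1,4)
row 4: (0,1) (4,2) (1,4) (2,3) (3,0)
Orthogonality requires all 25 pairs distinct.
But the pair (4,2) repeats: cell (0,4) has L1 = 4, L2 = 2, and cell (1,0) has L1 = 4, L2 = 2.
A repeated pair means some other pair never occurs (only 5 distinct pairs out of 25), so the squares are not orthogonal.
Conclusion: NO.

NO


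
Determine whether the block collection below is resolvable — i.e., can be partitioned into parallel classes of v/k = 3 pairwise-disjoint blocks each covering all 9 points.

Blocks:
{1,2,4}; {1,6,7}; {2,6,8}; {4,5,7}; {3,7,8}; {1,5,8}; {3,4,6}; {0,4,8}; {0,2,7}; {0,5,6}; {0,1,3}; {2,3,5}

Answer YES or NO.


v = 9, block size k = 3, number of blocks = 12.
For resolvability, blocks must partition into parallel classes of size v/k = 3.
Total blocks must therefore be a multiple of 3: 12 = 3·4 + 0 ⇒ divisible ✓.
Greedy packing gives 4 candidate class(es). Each should be a full parallel class (size 3, covers all 9 points).
  Class 1 (3 blocks): {1,2,4}; {3,7,8}; {0,5,6}. Points covered: [0, 1, 2, 3, 4, 5, 6, 7, 8].
  Class 2 (3 blocks): {1,6,7}; {0,4,8}; {2,3,5}. Points covered: [0, 1, 2, 3, 4, 5, 6, 7, 8].
  Class 3 (3 blocks): {2,6,8}; {4,5,7}; {0,1,3}. Points covered: [0, 1, 2, 3, 4, 5, 6, 7, 8].
  Class 4 (3 blocks): {1,5,8}; {3,4,6}; {0,2,7}. Points covered: [0, 1, 2, 3, 4, 5, 6, 7, 8].
All classes full (size 3)? YES. All classes cover every point? YES.
Resolvable? YES.

YES


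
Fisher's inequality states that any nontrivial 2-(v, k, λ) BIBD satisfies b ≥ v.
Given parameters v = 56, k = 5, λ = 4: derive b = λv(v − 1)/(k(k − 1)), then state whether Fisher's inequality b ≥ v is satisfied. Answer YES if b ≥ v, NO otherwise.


b = λv(v − 1)/(k(k − 1)) = 4·56·55/(5·4) = 12320/20 = 616.
Compare with v = 56: b ≥ v, so Fisher's inequality holds.

YES


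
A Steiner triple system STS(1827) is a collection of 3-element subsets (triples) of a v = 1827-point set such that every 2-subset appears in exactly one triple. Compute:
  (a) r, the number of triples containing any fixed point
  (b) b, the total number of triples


An STS(v) is a 2-(v, 3, 1) BIBD: block size k = 3, λ = 1.
Replication: r(k − 1) = λ(v − 1) ⇒ r·2 = 1827 − 1 = 1826 ⇒ r = 913.
Block count: bk = vr ⇒ b·3 = 1827·913 = 1668051 ⇒ b = 556017.
(Check via b = v(v − 1)/6 = 1827·1826/6 = 3336102/6 = 556017.)

r = 913, b = 556017.


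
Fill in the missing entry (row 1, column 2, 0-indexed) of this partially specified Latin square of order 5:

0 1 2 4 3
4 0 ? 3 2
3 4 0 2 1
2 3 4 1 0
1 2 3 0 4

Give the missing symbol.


Row 1 contains symbols [0, 2, 3, 4] — missing [1].
Column 2 contains symbols [0, 2, 3, 4] — missing [1].
The missing symbol must appear in both missing sets; intersection = [1].
Therefore the hidden value is 1.

Missing value = 1.


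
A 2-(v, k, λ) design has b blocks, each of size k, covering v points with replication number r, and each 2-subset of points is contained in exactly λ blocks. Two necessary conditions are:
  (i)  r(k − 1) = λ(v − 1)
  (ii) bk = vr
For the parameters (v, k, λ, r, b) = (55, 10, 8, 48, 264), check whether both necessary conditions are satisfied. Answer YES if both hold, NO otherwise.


Condition (i): r(k − 1) = 48·9 = 432; λ(v − 1) = 8·54 = 432. Match? YES.
Condition (ii): bk = 264·10 = 2640; vr = 55·48 = 2640. Match? YES.
Both conditions hold? YES.

YES


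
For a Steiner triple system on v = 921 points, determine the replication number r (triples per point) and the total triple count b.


An STS(v) is a 2-(v, 3, 1) BIBD: block size k = 3, λ = 1.
Replication: r(k − 1) = λ(v − 1) ⇒ r·2 = 921 − 1 = 920 ⇒ r = 460.
Block count: b = v(v − 1)/6 = 921·920/6 = 847320/6 = 141220.

r = 460, b = 141220.


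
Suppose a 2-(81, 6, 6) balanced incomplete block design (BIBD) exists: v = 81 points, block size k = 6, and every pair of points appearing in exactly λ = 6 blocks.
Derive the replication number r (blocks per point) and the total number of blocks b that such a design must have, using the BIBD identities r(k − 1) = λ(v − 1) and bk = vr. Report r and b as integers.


Any 2-(v, k, λ) BIBD satisfies two necessary conditions:
  (i)  Each point sits in r blocks, and counting incidences through any fixed point gives r(k − 1) = λ(v − 1), so r = λ(v − 1)/(k − 1).
  (ii) Total incidences bk = vr, so b = vr/k.
Step 1: r = λ(v − 1)/(k − 1) = 6·(81 − 1)/(6 − 1) = 6·80/5 = 480/5 = 96.
Step 2: b = vr/k = 81·96/6 = 7776/6 = 1296.
Check integrality: r = 96 ∈ Z ✓, b = 1296 ∈ Z ✓.
(These identities are necessary conditions: they determine r and b for any design with these parameters, but do not by themselves prove that one exists.)

r = 96, b = 1296.


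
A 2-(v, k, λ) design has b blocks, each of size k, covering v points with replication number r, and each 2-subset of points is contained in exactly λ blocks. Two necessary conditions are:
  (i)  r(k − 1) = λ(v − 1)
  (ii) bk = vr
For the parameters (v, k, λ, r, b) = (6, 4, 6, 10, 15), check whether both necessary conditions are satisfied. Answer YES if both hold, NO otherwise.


Condition (i): r(k − 1) = 10·3 = 30; λ(v − 1) = 6·5 = 30. Match? YES.
Condition (ii): bk = 15·4 = 60; vr = 6·10 = 60. Match? YES.
Both conditions hold? YES.

YES


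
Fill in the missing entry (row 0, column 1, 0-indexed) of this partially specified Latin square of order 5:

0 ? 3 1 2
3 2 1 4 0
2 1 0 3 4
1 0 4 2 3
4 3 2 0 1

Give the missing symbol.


Row 0 contains symbols [0, 1, 2, 3] — missing [4].
Column 1 contains symbols [0, 1, 2, 3] — missing [4].
The missing symbol must appear in both missing sets; intersection = [4].
Therefore the hidden value is 4.

Missing value = 4.


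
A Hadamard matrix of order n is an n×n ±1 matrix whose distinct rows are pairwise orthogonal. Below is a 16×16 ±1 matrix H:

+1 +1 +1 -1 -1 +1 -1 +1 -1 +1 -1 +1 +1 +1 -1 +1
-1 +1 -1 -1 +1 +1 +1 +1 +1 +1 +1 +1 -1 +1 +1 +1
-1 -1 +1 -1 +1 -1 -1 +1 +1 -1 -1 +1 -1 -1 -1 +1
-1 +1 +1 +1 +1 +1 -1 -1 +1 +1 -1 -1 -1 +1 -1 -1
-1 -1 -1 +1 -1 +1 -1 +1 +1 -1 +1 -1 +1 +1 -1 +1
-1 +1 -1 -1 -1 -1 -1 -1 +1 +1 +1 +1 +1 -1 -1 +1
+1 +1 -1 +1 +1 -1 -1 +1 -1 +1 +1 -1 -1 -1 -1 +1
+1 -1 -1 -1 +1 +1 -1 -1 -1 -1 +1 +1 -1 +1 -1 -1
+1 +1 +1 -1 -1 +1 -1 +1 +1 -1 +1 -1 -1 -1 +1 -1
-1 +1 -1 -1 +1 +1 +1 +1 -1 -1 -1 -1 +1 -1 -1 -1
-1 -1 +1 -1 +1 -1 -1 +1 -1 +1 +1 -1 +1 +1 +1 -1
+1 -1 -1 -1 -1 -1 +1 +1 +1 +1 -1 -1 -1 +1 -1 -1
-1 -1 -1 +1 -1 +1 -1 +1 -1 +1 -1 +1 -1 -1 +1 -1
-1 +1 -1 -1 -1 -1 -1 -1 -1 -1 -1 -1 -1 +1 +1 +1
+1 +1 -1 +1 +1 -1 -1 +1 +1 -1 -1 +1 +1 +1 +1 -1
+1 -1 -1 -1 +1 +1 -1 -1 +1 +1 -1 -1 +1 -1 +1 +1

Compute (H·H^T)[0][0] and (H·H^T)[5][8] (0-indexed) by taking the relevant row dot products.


Row 0 of H: [1, 1, 1, -1, -1, 1, -1, 1, -1, 1, -1, 1, 1, 1, -1, 1].
Row 5 of H: [-1, 1, -1, -1, -1, -1, -1, -1, 1, 1, 1, 1, 1, -1, -1, 1].
Row 8 of H: [1, 1, 1, -1, -1, 1, -1, 1, 1, -1, 1, -1, -1, -1, 1, -1].
(H·H^T)[0][0] = Σ_j H[0][j]·H[0][j] = (1)² + (1)² + (1)² + (-1)² + (-1)² + (1)² + (-1)² + (1)² + (-1)² + (1)² + (-1)² + (1)² + (1)² + (1)² + (-1)² + (1)² = 1 + 1 + 1 + 1 + 1 + 1 + 1 + 1 + 1 + 1 + 1 + 1 + 1 + 1 + 1 + 1 = 16.
(H·H^T)[5][8] = Σ_j H[5][j]·H[8][j] = (-1)·(1) + (1)·(1) + (-1)·(1) + (-1)·(-1) + (-1)·(-1) + (-1)·(1) + (-1)·(-1) + (-1)·(1) + (1)·(1) + (1)·(-1) + (1)·(1) + (1)·(-1) + (1)·(-1) + (-1)·(-1) + (-1)·(1) + (1)·(-1) = -1 + 1 + -1 + 1 + 1 + -1 + 1 + -1 + 1 + -1 + 1 + -1 + -1 + 1 + -1 + -1 = -2.
Rows 5 and 8 are not orthogonal (dot product = -2 ≠ 0), so H is not a Hadamard matrix.

(0,0) entry = 16; (5,8) entry = -2.


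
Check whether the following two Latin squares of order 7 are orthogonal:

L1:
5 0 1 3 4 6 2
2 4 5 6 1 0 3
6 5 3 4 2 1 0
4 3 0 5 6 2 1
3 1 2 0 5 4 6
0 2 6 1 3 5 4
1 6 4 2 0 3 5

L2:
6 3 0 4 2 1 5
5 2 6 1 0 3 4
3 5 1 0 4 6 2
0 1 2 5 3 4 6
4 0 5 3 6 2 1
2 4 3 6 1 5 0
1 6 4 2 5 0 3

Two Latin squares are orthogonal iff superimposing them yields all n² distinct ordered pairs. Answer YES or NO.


Form the n² = 49 superimposed pairs (L1[i][j], L2[i][j]), row by row (rows and columns indexed from 0):
row 0: (5,6) (0,3) (1,0) (3,4) (4,2) (6,1) (2,5)
row 1: (2,5) (4,2) (5,6) (6,1) (1,0) (0,3) (3,4)
row 2: (6,3) (5,5) (3,1) (4,0) (2,4) (1,6) (0,2)
row 3: (4,0) (3,1) (0,2) (5,5) (6,3) (2,4) (1,6)
row 4: (3,4) (1,0) (2,5) (0,3) (5,6) (4,2) (6,1)
row 5: (0,2) (2,4) (6,3) (1,6) (3,1) (5,5) (4,0)
row 6: (1,1) (6,6) (4,4) (2,2) (0,5) (3,0) (5,3)
Orthogonality requires all 49 pairs distinct.
But the pair (2,5) repeats: cell (0,6) has L1 = 2, L2 = 5, and cell (1,0) has L1 = 2, L2 = 5.
A repeated pair means some other pair never occurs (only 21 distinct pairs out of 49), so the squares are not orthogonal.
Conclusion: NO.

NO


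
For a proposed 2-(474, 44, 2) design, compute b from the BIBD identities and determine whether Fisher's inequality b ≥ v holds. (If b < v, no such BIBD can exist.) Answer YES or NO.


r = λ(v − 1)/(k − 1) = 2·473/43 = 22.
b = vr/k = 474·22/44 = 237.
Fisher's inequality: b ≥ v ⇔ 237 ≥ 474? NO.

NO


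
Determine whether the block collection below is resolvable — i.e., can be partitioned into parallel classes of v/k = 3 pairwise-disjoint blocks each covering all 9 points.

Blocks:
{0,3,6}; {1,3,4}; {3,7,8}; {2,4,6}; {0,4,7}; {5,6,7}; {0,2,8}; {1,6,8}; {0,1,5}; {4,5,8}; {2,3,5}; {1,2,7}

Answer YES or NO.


v = 9, block size k = 3, number of blocks = 12.
For resolvability, blocks must partition into parallel classes of size v/k = 3.
Total blocks must therefore be a multiple of 3: 12 = 3·4 + 0 ⇒ divisible ✓.
Greedy packing gives 4 candidate class(es). Each should be a full parallel class (size 3, covers all 9 points).
  Class 1 (3 blocks): {0,3,6}; {4,5,8}; {1,2,7}. Points covered: [0, 1, 2, 3, 4, 5, 6, 7, 8].
  Class 2 (3 blocks): {1,3,4}; {5,6,7}; {0,2,8}. Points covered: [0, 1, 2, 3, 4, 5, 6, 7, 8].
  Class 3 (3 blocks): {3,7,8}; {2,4,6}; {0,1,5}. Points covered: [0, 1, 2, 3, 4, 5, 6, 7, 8].
  Class 4 (3 blocks): {0,4,7}; {1,6,8}; {2,3,5}. Points covered: [0, 1, 2, 3, 4, 5, 6, 7, 8].
All classes full (size 3)? YES. All classes cover every point? YES.
Resolvable? YES.

YES


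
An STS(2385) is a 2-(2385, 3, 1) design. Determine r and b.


An STS(v) is a 2-(v, 3, 1) BIBD: block size k = 3, λ = 1.
Replication: r(k − 1) = λ(v − 1) ⇒ r·2 = 2385 − 1 = 2384 ⇒ r = 1192.
Block count: bk = vr ⇒ b·3 = 2385·1192 = 2842920 ⇒ b = 947640.

r = 1192, b = 947640.


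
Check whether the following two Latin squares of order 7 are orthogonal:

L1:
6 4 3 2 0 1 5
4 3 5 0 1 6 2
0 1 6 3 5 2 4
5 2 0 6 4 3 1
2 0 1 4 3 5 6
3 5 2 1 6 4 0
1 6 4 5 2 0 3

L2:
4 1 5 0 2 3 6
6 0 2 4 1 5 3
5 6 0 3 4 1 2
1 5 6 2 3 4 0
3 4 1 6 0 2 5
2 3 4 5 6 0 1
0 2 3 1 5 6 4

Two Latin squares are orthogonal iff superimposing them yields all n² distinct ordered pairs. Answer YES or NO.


Form the n² = 49 superimposed pairs (L1[i][j], L2[i][j]), row by row (rows and columns indexed from 0):
row 0: (6,4) (4,1) (3,5) (2,0) (0,2) (1,3) (5,6)
row 1: (4,6) (3,0) (5,2) (0,4) (1,1) (6,5) (2,3)
row 2: (0,5) (1,6) (6,0) (3,3) (5,4) (2,1) (4,2)
row 3: (5,1) (2,5) (0,6) (6,2) (4,3) (3,4) (1,0)
row 4: (2,3) (0,4) (1,1) (4,6) (3,0) (5,2) (6,5)
row 5: (3,2) (5,3) (2,4) (1,5) (6,6) (4,0) (0,1)
row 6: (1,0) (6,2) (4,3) (5,1) (2,5) (0,6) (3,4)
Orthogonality requires all 49 pairs distinct.
But the pair (2,3) repeats: cell (1,6) has L1 = 2, L2 = 3, and cell (4,0) has L1 = 2, L2 = 3.
A repeated pair means some other pair never occurs (only 35 distinct pairs out of 49), so the squares are not orthogonal.
Conclusion: NO.

NO


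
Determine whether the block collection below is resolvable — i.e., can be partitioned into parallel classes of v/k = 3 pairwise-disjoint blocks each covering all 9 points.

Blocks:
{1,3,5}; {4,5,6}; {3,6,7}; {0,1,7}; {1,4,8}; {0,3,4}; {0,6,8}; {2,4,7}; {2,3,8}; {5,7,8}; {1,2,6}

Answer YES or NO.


v = 9, block size k = 3, number of blocks = 11.
For resolvability, blocks must partition into parallel classes of size v/k = 3.
Total blocks must therefore be a multiple of 3: 11 = 3·3 + 2 ⇒ not divisible ✗.
Resolvable? NO.

NO


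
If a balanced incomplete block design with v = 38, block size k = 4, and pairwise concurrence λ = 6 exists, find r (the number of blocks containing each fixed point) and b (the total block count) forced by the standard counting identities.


Any 2-(v, k, λ) BIBD satisfies two necessary conditions:
  (i)  Each point sits in r blocks, and counting incidences through any fixed point gives r(k − 1) = λ(v − 1), so r = λ(v − 1)/(k − 1).
  (ii) Total incidences bk = vr, so b = vr/k.
Step 1: r = λ(v − 1)/(k − 1) = 6·(38 − 1)/(4 − 1) = 6·37/3 = 222/3 = 74.
Step 2: b = vr/k = 38·74/4 = 2812/4 = 703.
Check integrality: r = 74 ∈ Z ✓, b = 703 ∈ Z ✓.
(These identities are necessary conditions: they determine r and b for any design with these parameters, but do not by themselves prove that one exists.)

r = 74, b = 703.


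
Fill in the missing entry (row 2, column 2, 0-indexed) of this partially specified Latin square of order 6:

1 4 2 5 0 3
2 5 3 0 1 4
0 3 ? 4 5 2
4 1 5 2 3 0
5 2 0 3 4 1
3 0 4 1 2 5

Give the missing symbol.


Row 2 contains symbols [0, 2, 3, 4, 5] — missing [1].
Column 2 contains symbols [0, 2, 3, 4, 5] — missing [1].
The missing symbol must appear in both missing sets; intersection = [1].
Therefore the hidden value is 1.

Missing value = 1.


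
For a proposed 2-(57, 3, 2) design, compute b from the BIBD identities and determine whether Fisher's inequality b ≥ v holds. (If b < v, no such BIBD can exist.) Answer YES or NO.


r = λ(v − 1)/(k − 1) = 2·56/2 = 56.
b = vr/k = 57·56/3 = 1064.
Fisher's inequality: b ≥ v ⇔ 1064 ≥ 57? YES.

YES


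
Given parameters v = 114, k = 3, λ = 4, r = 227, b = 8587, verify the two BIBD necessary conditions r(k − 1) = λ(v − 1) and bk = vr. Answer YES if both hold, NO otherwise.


Condition (i): r(k − 1) = 227·2 = 454; λ(v − 1) = 4·113 = 452. Match? NO.
Condition (ii): bk = 8587·3 = 25761; vr = 114·227 = 25878. Match? NO.
Both conditions hold? NO.

NO


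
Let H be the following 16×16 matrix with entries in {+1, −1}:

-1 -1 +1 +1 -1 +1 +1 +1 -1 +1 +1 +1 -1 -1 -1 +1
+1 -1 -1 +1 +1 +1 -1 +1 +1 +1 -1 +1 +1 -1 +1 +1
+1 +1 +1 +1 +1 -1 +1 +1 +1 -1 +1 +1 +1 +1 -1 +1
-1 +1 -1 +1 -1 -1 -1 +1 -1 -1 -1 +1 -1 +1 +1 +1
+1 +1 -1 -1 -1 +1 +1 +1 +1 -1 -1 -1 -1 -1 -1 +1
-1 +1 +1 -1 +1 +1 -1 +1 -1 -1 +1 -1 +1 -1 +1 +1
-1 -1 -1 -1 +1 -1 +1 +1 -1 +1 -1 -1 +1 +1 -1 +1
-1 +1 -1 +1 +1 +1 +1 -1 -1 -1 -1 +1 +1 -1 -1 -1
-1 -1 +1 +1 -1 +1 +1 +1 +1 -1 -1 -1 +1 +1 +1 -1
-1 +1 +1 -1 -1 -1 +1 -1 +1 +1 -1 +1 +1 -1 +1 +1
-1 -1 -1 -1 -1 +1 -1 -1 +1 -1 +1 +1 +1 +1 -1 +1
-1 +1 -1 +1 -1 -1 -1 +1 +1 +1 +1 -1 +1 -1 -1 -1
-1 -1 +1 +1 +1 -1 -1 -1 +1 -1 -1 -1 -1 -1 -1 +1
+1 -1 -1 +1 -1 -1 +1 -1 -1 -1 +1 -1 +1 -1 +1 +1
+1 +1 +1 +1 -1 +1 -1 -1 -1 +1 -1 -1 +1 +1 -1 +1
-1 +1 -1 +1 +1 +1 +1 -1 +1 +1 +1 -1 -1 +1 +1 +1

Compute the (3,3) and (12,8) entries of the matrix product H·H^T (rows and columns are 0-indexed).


Row 3 of H: [-1, 1, -1, 1, -1, -1, -1, 1, -1, -1, -1, 1, -1, 1, 1, 1].
Row 8 of H: [-1, -1, 1, 1, -1, 1, 1, 1, 1, -1, -1, -1, 1, 1, 1, -1].
Row 12 of H: [-1, -1, 1, 1, 1, -1, -1, -1, 1, -1, -1, -1, -1, -1, -1, 1].
(H·H^T)[3][3] = Σ_j H[3][j]·H[3][j] = (-1)² + (1)² + (-1)² + (1)² + (-1)² + (-1)² + (-1)² + (1)² + (-1)² + (-1)² + (-1)² + (1)² + (-1)² + (1)² + (1)² + (1)² = 1 + 1 + 1 + 1 + 1 + 1 + 1 + 1 + 1 + 1 + 1 + 1 + 1 + 1 + 1 + 1 = 16.
(H·H^T)[12][8] = Σ_j H[12][j]·H[8][j] = (-1)·(-1) + (-1)·(-1) + (1)·(1) + (1)·(1) + (1)·(-1) + (-1)·(1) + (-1)·(1) + (-1)·(1) + (1)·(1) + (-1)·(-1) + (-1)·(-1) + (-1)·(-1) + (-1)·(1) + (-1)·(1) + (-1)·(1) + (1)·(-1) = 1 + 1 + 1 + 1 + -1 + -1 + -1 + -1 + 1 + 1 + 1 + 1 + -1 + -1 + -1 + -1 = 0.
So rows 12 and 8 are orthogonal; the diagonal entry equals n = 16.

(3,3) entry = 16; (12,8) entry = 0.


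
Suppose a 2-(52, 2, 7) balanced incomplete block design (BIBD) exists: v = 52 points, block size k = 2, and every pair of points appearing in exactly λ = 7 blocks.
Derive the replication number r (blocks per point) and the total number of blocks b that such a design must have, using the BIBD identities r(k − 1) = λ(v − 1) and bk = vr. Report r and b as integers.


Any 2-(v, k, λ) BIBD satisfies two necessary conditions:
  (i)  Each point sits in r blocks, and counting incidences through any fixed point gives r(k − 1) = λ(v − 1), so r = λ(v − 1)/(k − 1).
  (ii) Total incidences bk = vr, so b = vr/k.
Step 1: r = λ(v − 1)/(k − 1) = 7·(52 − 1)/(2 − 1) = 7·51/1 = 357/1 = 357.
Step 2: b = vr/k = 52·357/2 = 18564/2 = 9282.
Check integrality: r = 357 ∈ Z ✓, b = 9282 ∈ Z ✓.
(These identities are necessary conditions: they determine r and b for any design with these parameters, but do not by themselves prove that one exists.)

r = 357, b = 9282.


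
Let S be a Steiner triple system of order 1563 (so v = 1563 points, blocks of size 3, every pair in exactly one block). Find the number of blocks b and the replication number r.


An STS(v) is a 2-(v, 3, 1) BIBD: block size k = 3, λ = 1.
Replication: r(k − 1) = λ(v − 1) ⇒ r·2 = 1563 − 1 = 1562 ⇒ r = 781.
Block count: b = v(v − 1)/6 = 1563·1562/6 = 2441406/6 = 406901.
(Check via bk = vr: 406901·3 = 1220703 = 1563·781 = 1220703 ✓.)

r = 781, b = 406901.


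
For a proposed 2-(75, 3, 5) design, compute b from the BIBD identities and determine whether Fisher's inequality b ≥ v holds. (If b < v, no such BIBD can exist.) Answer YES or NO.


b = λv(v − 1)/(k(k − 1)) = 5·75·74/(3·2) = 27750/6 = 4625.
Compare with v = 75: b ≥ v, so Fisher's inequality holds.

YES


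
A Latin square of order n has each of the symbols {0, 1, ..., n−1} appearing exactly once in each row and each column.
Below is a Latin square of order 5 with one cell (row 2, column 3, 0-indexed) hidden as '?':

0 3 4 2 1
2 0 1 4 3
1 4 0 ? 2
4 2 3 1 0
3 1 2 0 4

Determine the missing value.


Row 2 contains symbols [0, 1, 2, 4] — missing [3].
Column 3 contains symbols [0, 1, 2, 4] — missing [3].
The missing symbol must appear in both missing sets; intersection = [3].
Therefore the hidden value is 3.

Missing value = 3.


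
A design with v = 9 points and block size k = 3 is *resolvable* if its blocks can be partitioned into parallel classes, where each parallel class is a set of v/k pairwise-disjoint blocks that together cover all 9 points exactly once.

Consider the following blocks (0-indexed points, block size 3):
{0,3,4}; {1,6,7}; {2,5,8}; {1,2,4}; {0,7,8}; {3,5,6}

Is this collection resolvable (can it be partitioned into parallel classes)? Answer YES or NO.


v = 9, block size k = 3, number of blocks = 6.
For resolvability, blocks must partition into parallel classes of size v/k = 3.
Total blocks must therefore be a multiple of 3: 6 = 3·2 + 0 ⇒ divisible ✓.
Greedy packing gives 2 candidate class(es). Each should be a full parallel class (size 3, covers all 9 points).
  Class 1 (3 blocks): {0,3,4}; {1,6,7}; {2,5,8}. Points covered: [0, 1, 2, 3, 4, 5, 6, 7, 8].
  Class 2 (3 blocks): {1,2,4}; {0,7,8}; {3,5,6}. Points covered: [0, 1, 2, 3, 4, 5, 6, 7, 8].
All classes full (size 3)? YES. All classes cover every point? YES.
Resolvable? YES.

YES


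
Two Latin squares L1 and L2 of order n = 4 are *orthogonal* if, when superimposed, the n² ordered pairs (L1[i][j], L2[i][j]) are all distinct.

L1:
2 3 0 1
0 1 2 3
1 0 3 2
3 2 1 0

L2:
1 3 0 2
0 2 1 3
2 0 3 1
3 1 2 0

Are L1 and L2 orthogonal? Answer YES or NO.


Form the n² = 16 superimposed pairs (L1[i][j], L2[i][j]), row by row (rows and columns indexed from 0):
row 0: (2,1) (3,3) (0,0) (1,2)
row 1: (0,0) (1,2) (2,1) (3,3)
row 2: (1,2) (0,0) (3,3) (2,1)
row 3: (3,3) (2,1) (1,2) (0,0)
Orthogonality requires all 16 pairs distinct.
But the pair (0,0) repeats: cell (0,2) has L1 = 0, L2 = 0, and cell (1,0) has L1 = 0, L2 = 0.
A repeated pair means some other pair never occurs (only 4 distinct pairs out of 16), so the squares are not orthogonal.
Conclusion: NO.

NO


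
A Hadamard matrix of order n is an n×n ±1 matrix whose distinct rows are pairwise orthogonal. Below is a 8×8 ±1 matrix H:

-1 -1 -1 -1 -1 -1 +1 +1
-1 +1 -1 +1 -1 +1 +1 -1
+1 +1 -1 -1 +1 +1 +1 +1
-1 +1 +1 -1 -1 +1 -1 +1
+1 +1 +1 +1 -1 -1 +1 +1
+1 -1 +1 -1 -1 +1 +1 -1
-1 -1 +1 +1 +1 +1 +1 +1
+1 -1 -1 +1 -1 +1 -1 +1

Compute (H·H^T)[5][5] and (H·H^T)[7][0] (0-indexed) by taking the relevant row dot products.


Row 0 of H: [-1, -1, -1, -1, -1, -1, 1, 1].
Row 5 of H: [1, -1, 1, -1, -1, 1, 1, -1].
Row 7 of H: [1, -1, -1, 1, -1, 1, -1, 1].
(H·H^T)[5][5] = Σ_j H[5][j]·H[5][j] = (1)² + (-1)² + (1)² + (-1)² + (-1)² + (1)² + (1)² + (-1)² = 1 + 1 + 1 + 1 + 1 + 1 + 1 + 1 = 8.
(H·H^T)[7][0] = Σ_j H[7][j]·H[0][j] = (1)·(-1) + (-1)·(-1) + (-1)·(-1) + (1)·(-1) + (-1)·(-1) + (1)·(-1) + (-1)·(1) + (1)·(1) = -1 + 1 + 1 + -1 + 1 + -1 + -1 + 1 = 0.
So rows 7 and 0 are orthogonal; the diagonal entry equals n = 8.

(5,5) entry = 8; (7,0) entry = 0.
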